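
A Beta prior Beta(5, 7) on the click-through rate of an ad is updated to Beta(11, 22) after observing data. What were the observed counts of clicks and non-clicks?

6 clicks and 15 non-clicks

A Beta(a, b) prior with s successes and f failures in binomial data gives a Beta(a+s, b+f) posterior.
So s = 11 − 5 = 6 and f = 22 − 7 = 15.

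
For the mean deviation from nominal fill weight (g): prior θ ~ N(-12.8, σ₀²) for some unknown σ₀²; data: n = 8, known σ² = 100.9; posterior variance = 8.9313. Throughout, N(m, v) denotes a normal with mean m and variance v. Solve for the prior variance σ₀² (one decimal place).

σ₀² = 30.6

For the Normal–Normal model with known σ², precisions add: τ_n = τ₀ + n/σ².
So 1/σ₀² = 1/8.9313 − 8/100.9 = 0.111966 − 0.079286 = 0.032680.
Hence σ₀² = 1/0.032680 ≈ 30.6.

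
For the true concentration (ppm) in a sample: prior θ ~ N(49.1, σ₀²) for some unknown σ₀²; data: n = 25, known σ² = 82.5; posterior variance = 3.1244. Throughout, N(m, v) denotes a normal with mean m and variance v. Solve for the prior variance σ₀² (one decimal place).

σ₀² = 58.7

Posterior precision equals prior precision plus data precision: 1/σ_n² = 1/σ₀² + n/σ².
So 1/σ₀² = 1/3.1244 − 25/82.5 = 0.320061 − 0.303030 = 0.017031.
Hence σ₀² = 1/0.017031 ≈ 58.7.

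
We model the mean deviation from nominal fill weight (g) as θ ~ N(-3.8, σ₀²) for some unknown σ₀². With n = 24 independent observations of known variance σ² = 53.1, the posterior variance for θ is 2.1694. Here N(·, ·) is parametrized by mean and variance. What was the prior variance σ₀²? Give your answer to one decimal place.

σ₀² = 111.4

Posterior precision equals prior precision plus data precision: 1/σ_n² = 1/σ₀² + n/σ².
So 1/σ₀² = 1/2.1694 − 24/53.1 = 0.460957 − 0.451977 = 0.008980.
Hence σ₀² = 1/0.008980 ≈ 111.4.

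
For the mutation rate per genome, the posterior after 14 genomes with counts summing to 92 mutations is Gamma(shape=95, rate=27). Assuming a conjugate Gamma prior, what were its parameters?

A Gamma(α, β) prior (rate parametrization) on a Poisson rate with n observations summing to S gives posterior Gamma(α+S, β+n).
So α = 95 − 92 = 3 and β = 27 − 14 = 13.

Gamma(shape=3, rate=13)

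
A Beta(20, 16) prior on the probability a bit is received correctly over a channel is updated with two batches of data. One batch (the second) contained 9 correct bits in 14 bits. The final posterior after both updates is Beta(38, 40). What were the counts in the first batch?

9 correct bits and 19 errors

Sequential conjugate updates are equivalent to a single update on the pooled data, so total successes = posterior α − prior α and total failures = posterior β − prior β.
Total across both batches: 38−20=18 correct bits, 40−16=24 errors.
Subtract the second batch: 18−9=9 correct bits and 24−5=19 errors.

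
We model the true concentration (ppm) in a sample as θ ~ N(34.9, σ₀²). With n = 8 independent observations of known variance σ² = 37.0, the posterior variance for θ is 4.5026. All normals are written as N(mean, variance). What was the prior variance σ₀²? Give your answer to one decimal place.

σ₀² = 170.1

Posterior precision equals prior precision plus data precision: 1/σ_n² = 1/σ₀² + n/σ².
So 1/σ₀² = 1/4.5026 − 8/37.0 = 0.222094 − 0.216216 = 0.005878.
Hence σ₀² = 1/0.005878 ≈ 170.1.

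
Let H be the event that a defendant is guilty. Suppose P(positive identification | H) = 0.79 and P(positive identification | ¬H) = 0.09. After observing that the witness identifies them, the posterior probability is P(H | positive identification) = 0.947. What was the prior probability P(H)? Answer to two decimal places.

P(H) = 0.67

Bayes' rule in odds form gives O(H|E) = O(H)·[P(E|H)/P(E|¬H)], hence O(H) = O(H|E)/LR.
Posterior odds = 0.947/(1−0.947) = 17.8679. LR = 0.79/0.09 = 8.7778.
Prior odds = 17.8679/8.7778 = 2.0356, so P(H) = 2.0356/(1+2.0356) ≈ 0.67.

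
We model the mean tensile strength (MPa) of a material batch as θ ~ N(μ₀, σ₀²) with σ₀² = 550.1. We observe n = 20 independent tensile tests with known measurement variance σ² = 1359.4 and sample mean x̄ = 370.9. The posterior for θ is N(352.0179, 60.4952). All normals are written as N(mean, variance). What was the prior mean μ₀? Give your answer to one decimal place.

With known observation variance, the Normal–Normal posterior has precision τ_n = τ₀ + n/σ² and mean μ_n = (τ₀μ₀ + (n/σ²)x̄)/τ_n.
Here τ₀ = 1/550.1 = 0.001818 and τ_data = 20/1359.4 = 0.014712, so τ_n = 0.016530.
Rearranging for μ₀: μ₀ = (μ_n·τ_n − τ_data·x̄)/τ₀ = (352.0179·0.016530 − 0.014712·370.9) / 0.001818 = 0.362175/0.001818 ≈ 199.2.

μ₀ = 199.2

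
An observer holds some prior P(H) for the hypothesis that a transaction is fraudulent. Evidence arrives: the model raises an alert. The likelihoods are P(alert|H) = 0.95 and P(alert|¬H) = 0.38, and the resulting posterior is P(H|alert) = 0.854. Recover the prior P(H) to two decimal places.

P(H) = 0.70

In odds form, posterior odds = prior odds × likelihood ratio, so prior odds = posterior odds ÷ LR.
Posterior odds = 0.854/(1−0.854) = 5.8493. LR = 0.95/0.38 = 2.5000.
Prior odds = 5.8493/2.5000 = 2.3397, so P(H) = 2.3397/(1+2.3397) ≈ 0.70.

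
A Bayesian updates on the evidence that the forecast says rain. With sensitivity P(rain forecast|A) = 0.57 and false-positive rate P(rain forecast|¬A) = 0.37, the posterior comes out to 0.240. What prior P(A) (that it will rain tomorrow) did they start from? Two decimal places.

In odds form, posterior odds = prior odds × likelihood ratio, so prior odds = posterior odds ÷ LR.
Posterior odds = 0.240/(1−0.240) = 0.3158. LR = 0.57/0.37 = 1.5405.
Prior odds = 0.3158/1.5405 = 0.2050, so P(A) = 0.2050/(1+0.2050) ≈ 0.17.

P(A) = 0.17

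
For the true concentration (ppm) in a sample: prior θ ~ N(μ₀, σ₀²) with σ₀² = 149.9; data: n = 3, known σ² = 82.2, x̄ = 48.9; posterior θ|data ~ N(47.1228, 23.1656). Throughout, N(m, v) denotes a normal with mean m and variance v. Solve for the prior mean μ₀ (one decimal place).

μ₀ = 37.4

The posterior mean is a precision-weighted average: μ_n = (τ₀μ₀ + τ_data·x̄)/(τ₀+τ_data), with τ₀=1/σ₀² and τ_data=n/σ².
Here τ₀ = 1/149.9 = 0.006671 and τ_data = 3/82.2 = 0.036496, so τ_n = 0.043167.
Rearranging for μ₀: μ₀ = (μ_n·τ_n − τ_data·x̄)/τ₀ = (47.1228·0.043167 − 0.036496·48.9) / 0.006671 = 0.249496/0.006671 ≈ 37.4.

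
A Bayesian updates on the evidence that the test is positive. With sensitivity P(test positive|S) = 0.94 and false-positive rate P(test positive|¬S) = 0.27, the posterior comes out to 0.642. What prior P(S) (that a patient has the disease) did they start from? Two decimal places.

P(S) = 0.34

In odds form, posterior odds = prior odds × likelihood ratio, so prior odds = posterior odds ÷ LR.
Posterior odds = 0.642/(1−0.642) = 1.7933. LR = 0.94/0.27 = 3.4815.
Prior odds = 1.7933/3.4815 = 0.5151, so P(S) = 0.5151/(1+0.5151) ≈ 0.34.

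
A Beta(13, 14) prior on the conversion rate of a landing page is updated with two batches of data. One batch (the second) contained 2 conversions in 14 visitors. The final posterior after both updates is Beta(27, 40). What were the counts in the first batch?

Sequential conjugate updates are equivalent to a single update on the pooled data, so total successes = posterior α − prior α and total failures = posterior β − prior β.
Total across both batches: 27−13=14 conversions, 40−14=26 bounces.
Subtract the second batch: 14−2=12 conversions and 26−12=14 bounces.

12 conversions and 14 bounces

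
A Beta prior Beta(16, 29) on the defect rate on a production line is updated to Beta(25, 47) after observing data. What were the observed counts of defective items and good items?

Under Beta–binomial conjugacy the posterior parameters are (α+s, β+f).
Match parameters: s=25−16=9, f=47−29=18.

9 defective items and 18 good items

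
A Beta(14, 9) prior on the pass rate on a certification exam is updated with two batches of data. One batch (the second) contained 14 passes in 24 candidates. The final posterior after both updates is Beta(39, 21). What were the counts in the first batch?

Sequential conjugate updates are equivalent to a single update on the pooled data, so total successes = posterior α − prior α and total failures = posterior β − prior β.
Total across both batches: 39−14=25 passes, 21−9=12 failures.
Subtract the second batch: 25−14=11 passes and 12−10=2 failures.

11 passes and 2 failures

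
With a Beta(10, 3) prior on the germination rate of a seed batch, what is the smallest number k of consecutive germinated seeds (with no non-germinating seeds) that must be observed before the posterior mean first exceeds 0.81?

After k germinated seeds and 0 non-germinating seeds the posterior is Beta(10+k, 3), with mean (10+k)/(10+3+k).
Set (10+k)/(13+k) > 0.81 and solve: k > (0.81·13 − 10)/(1 − 0.81) = 2.789.
The smallest integer exceeding 2.789 is 3, and checking k=3: (13)/(16) = 0.8125 > 0.81.

k = 3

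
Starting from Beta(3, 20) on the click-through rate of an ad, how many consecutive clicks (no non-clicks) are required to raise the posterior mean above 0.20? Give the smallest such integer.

After k clicks and 0 non-clicks the posterior is Beta(3+k, 20), with mean (3+k)/(3+20+k).
Set (3+k)/(23+k) > 0.20 and solve: k > (0.20·23 − 3)/(1 − 0.20) = 2.000.
The smallest integer exceeding 2.000 is 3, and checking k=3: (6)/(26) = 0.2308 > 0.20.

k = 3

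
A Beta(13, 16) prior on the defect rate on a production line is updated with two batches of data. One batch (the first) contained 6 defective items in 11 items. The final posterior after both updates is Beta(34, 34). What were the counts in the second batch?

Because Beta–binomial updating is additive in the counts, the combined data contributed (α_post−α_prior, β_post−β_prior) successes and failures.
Total across both batches: 34−13=21 defective items, 34−16=18 good items.
Subtract the first batch: 21−6=15 defective items and 18−5=13 good items.

15 defective items and 13 good items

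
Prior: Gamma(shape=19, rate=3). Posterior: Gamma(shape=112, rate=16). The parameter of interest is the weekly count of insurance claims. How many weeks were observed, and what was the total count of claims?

n = 13 weeks with total 93 claims

Gamma–Poisson conjugacy: posterior shape = α + Σxᵢ, posterior rate = β + n.
Matching: Σxᵢ = 112 − 19 = 93 and n = 16 − 3 = 13.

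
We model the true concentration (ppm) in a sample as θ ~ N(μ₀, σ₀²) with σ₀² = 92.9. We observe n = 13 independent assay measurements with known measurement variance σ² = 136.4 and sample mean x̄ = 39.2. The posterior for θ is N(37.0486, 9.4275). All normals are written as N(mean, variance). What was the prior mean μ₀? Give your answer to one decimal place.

The posterior mean is a precision-weighted average: μ_n = (τ₀μ₀ + τ_data·x̄)/(τ₀+τ_data), with τ₀=1/σ₀² and τ_data=n/σ².
Here τ₀ = 1/92.9 = 0.010764 and τ_data = 13/136.4 = 0.095308, so τ_n = 0.106072.
Rearranging for μ₀: μ₀ = (μ_n·τ_n − τ_data·x̄)/τ₀ = (37.0486·0.106072 − 0.095308·39.2) / 0.010764 = 0.193745/0.010764 ≈ 18.0.

μ₀ = 18.0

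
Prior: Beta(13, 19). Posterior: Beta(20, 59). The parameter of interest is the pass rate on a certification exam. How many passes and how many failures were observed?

A Beta(α, β) prior with s successes and f failures in binomial data gives a Beta(α+s, β+f) posterior.
Match parameters: s=20−13=7, f=59−19=40.

7 passes and 40 failures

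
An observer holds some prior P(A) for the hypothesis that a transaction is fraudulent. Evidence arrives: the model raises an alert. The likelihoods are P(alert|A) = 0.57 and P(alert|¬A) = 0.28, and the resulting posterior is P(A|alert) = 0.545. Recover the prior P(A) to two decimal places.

In odds form, posterior odds = prior odds × likelihood ratio, so prior odds = posterior odds ÷ LR.
Posterior odds = 0.545/(1−0.545) = 1.1978. LR = 0.57/0.28 = 2.0357.
Prior odds = 1.1978/2.0357 = 0.5884, so P(A) = 0.5884/(1+0.5884) ≈ 0.37.

P(A) = 0.37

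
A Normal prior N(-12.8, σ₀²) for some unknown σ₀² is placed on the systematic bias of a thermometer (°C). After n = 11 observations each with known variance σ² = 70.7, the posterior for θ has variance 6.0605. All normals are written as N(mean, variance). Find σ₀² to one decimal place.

Posterior precision equals prior precision plus data precision: 1/σ_n² = 1/σ₀² + n/σ².
So 1/σ₀² = 1/6.0605 − 11/70.7 = 0.165003 − 0.155587 = 0.009416.
Hence σ₀² = 1/0.009416 ≈ 106.2.

σ₀² = 106.2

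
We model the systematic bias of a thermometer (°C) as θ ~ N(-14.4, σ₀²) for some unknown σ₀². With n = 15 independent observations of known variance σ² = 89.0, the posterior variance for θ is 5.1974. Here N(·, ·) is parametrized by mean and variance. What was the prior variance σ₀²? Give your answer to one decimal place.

For the Normal–Normal model with known σ², precisions add: τ_n = τ₀ + n/σ².
So 1/σ₀² = 1/5.1974 − 15/89.0 = 0.192404 − 0.168539 = 0.023865.
Hence σ₀² = 1/0.023865 ≈ 41.9.

σ₀² = 41.9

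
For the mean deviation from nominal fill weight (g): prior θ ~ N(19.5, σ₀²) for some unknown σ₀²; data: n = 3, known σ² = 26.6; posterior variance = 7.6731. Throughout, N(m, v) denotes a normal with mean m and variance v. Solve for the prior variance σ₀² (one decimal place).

σ₀² = 57.0

For the Normal–Normal model with known σ², precisions add: τ_n = τ₀ + n/σ².
So 1/σ₀² = 1/7.6731 − 3/26.6 = 0.130325 − 0.112782 = 0.017543.
Hence σ₀² = 1/0.017543 ≈ 57.0.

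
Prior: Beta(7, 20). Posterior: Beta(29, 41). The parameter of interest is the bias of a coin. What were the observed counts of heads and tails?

Beta is conjugate to the binomial likelihood: posterior = Beta(α+s, β+f).
Match parameters: s=29−7=22, f=41−20=21.

22 heads and 21 tails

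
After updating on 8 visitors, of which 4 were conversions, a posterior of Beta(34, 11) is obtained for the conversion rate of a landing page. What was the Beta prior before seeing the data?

Beta is conjugate to the binomial likelihood: posterior = Beta(α+s, β+f).
Subtract the data counts: 34−4=30, 11−4=7.

Beta(30, 7)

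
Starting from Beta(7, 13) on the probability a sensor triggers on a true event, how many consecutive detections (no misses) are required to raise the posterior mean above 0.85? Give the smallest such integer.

k = 67

After k detections and 0 misses the posterior is Beta(7+k, 13), with mean (7+k)/(7+13+k).
Set (7+k)/(20+k) > 0.85 and solve: k > (0.85·20 − 7)/(1 − 0.85) = 66.667.
The smallest integer exceeding 66.667 is 67.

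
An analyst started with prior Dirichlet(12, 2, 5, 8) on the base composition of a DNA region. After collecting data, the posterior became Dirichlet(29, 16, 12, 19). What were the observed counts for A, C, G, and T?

For a Dirichlet(α) prior with multinomial counts c, the posterior is Dirichlet(α + c) componentwise.
Counts are posterior − prior componentwise: 29−12=17, 16−2=14, 12−5=7, 19−8=11.

counts (17, 14, 7, 11)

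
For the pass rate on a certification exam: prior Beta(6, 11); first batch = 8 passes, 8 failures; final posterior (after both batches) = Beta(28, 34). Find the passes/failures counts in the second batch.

Because Beta–binomial updating is additive in the counts, the combined data contributed (α_post−α_prior, β_post−β_prior) successes and failures.
Total across both batches: 28−6=22 passes, 34−11=23 failures.
Subtract the first batch: 22−8=14 passes and 23−8=15 failures.

14 passes and 15 failures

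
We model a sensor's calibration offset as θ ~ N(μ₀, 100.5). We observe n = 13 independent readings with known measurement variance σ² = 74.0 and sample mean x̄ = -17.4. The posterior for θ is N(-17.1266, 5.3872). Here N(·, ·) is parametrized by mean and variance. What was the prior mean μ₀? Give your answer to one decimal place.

μ₀ = -12.3

With known observation variance, the Normal–Normal posterior has precision τ_n = τ₀ + n/σ² and mean μ_n = (τ₀μ₀ + (n/σ²)x̄)/τ_n.
Here τ₀ = 1/100.5 = 0.009950 and τ_data = 13/74.0 = 0.175676, so τ_n = 0.185626.
Rearranging for μ₀: μ₀ = (μ_n·τ_n − τ_data·x̄)/τ₀ = (-17.1266·0.185626 − 0.175676·-17.4) / 0.009950 = -0.122380/0.009950 ≈ -12.3.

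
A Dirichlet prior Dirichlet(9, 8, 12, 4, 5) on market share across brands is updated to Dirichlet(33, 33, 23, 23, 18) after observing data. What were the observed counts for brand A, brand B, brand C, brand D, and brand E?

For a Dirichlet(α) prior with multinomial counts c, the posterior is Dirichlet(α + c) componentwise.
Counts are posterior − prior componentwise: 33−9=24, 33−8=25, 23−12=11, 23−4=19, 18−5=13.

counts (24, 25, 11, 19, 13)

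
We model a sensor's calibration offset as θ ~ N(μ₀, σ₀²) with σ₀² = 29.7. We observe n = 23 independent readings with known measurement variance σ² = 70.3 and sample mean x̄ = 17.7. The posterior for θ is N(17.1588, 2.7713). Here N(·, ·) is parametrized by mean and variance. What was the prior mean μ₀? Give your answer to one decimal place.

The posterior mean is a precision-weighted average: μ_n = (τ₀μ₀ + τ_data·x̄)/(τ₀+τ_data), with τ₀=1/σ₀² and τ_data=n/σ².
Here τ₀ = 1/29.7 = 0.033670 and τ_data = 23/70.3 = 0.327169, so τ_n = 0.360839.
Rearranging for μ₀: μ₀ = (μ_n·τ_n − τ_data·x̄)/τ₀ = (17.1588·0.360839 − 0.327169·17.7) / 0.033670 = 0.400673/0.033670 ≈ 11.9.

μ₀ = 11.9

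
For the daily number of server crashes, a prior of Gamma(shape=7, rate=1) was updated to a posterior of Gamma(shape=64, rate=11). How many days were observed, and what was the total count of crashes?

n = 10 days with total 57 crashes

Gamma–Poisson conjugacy: posterior shape = α + Σxᵢ, posterior rate = β + n.
Matching: Σxᵢ = 64 − 7 = 57 and n = 11 − 1 = 10.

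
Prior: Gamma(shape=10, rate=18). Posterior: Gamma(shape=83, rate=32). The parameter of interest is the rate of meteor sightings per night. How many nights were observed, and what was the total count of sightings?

A Gamma(α, β) prior (rate parametrization) on a Poisson rate with n observations summing to S gives posterior Gamma(α+S, β+n).
Matching: Σxᵢ = 83 − 10 = 73 and n = 32 − 18 = 14.

n = 14 nights with total 73 sightings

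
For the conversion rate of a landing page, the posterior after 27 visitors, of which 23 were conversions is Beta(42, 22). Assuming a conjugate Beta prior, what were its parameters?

Beta is conjugate to the binomial likelihood: posterior = Beta(a+s, b+f).
So a = 42 − 23 = 19 and b = 22 − 4 = 18.

Beta(19, 18)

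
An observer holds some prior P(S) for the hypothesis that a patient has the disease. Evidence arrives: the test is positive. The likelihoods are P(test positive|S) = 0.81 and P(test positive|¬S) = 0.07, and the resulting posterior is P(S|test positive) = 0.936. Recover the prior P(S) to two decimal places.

P(S) = 0.56

Bayes' rule in odds form gives O(S|E) = O(S)·[P(E|S)/P(E|¬S)], hence O(S) = O(S|E)/LR.
Posterior odds = 0.936/(1−0.936) = 14.6250. LR = 0.81/0.07 = 11.5714.
Prior odds = 14.6250/11.5714 = 1.2639, so P(S) = 1.2639/(1+1.2639) ≈ 0.56.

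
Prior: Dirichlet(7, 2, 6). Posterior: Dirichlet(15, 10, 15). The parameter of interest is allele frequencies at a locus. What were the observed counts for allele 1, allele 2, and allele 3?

For a Dirichlet(α) prior with multinomial counts c, the posterior is Dirichlet(α + c) componentwise.
Counts are posterior − prior componentwise: 15−7=8, 10−2=8, 15−6=9.

counts (8, 8, 9)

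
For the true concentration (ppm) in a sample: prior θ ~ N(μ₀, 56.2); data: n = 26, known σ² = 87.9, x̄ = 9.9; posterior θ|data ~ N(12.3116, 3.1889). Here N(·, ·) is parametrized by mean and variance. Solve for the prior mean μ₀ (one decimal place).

μ₀ = 52.4

With known observation variance, the Normal–Normal posterior has precision τ_n = τ₀ + n/σ² and mean μ_n = (τ₀μ₀ + (n/σ²)x̄)/τ_n.
Here τ₀ = 1/56.2 = 0.017794 and τ_data = 26/87.9 = 0.295791, so τ_n = 0.313585.
Rearranging for μ₀: μ₀ = (μ_n·τ_n − τ_data·x̄)/τ₀ = (12.3116·0.313585 − 0.295791·9.9) / 0.017794 = 0.932402/0.017794 ≈ 52.4.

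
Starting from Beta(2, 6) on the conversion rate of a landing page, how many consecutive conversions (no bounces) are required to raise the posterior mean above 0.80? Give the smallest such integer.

k = 23

After k conversions and 0 bounces the posterior is Beta(2+k, 6), with mean (2+k)/(2+6+k).
Set (2+k)/(8+k) > 0.80 and solve: k > (0.80·8 − 2)/(1 − 0.80) = 22.000.
The smallest integer exceeding 22.000 is 23, and checking k=23: (25)/(31) = 0.8065 > 0.80.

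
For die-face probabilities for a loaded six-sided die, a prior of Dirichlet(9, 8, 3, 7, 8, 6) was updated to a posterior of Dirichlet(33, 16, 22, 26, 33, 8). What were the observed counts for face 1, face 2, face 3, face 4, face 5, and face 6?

counts (24, 8, 19, 19, 25, 2)

For a Dirichlet(α) prior with multinomial counts c, the posterior is Dirichlet(α + c) componentwise.
Counts are posterior − prior componentwise: 33−9=24, 16−8=8, 22−3=19, 26−7=19, 33−8=25, 8−6=2.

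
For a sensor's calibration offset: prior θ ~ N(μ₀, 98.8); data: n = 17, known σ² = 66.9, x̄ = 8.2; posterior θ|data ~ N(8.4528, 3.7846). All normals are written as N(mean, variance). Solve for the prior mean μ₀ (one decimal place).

μ₀ = 14.8

With known observation variance, the Normal–Normal posterior has precision τ_n = τ₀ + n/σ² and mean μ_n = (τ₀μ₀ + (n/σ²)x̄)/τ_n.
Here τ₀ = 1/98.8 = 0.010121 and τ_data = 17/66.9 = 0.254111, so τ_n = 0.264232.
Rearranging for μ₀: μ₀ = (μ_n·τ_n − τ_data·x̄)/τ₀ = (8.4528·0.264232 − 0.254111·8.2) / 0.010121 = 0.149790/0.010121 ≈ 14.8.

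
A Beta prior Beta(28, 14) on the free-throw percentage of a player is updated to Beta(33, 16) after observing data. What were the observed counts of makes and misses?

Under Beta–binomial conjugacy the posterior parameters are (α+s, β+f).
Match parameters: s=33−28=5, f=16−14=2.

5 makes and 2 misses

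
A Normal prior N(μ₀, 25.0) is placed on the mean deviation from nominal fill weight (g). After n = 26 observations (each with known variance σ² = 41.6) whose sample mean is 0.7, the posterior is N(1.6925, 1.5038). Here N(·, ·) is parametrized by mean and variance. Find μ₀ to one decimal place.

The posterior mean is a precision-weighted average: μ_n = (τ₀μ₀ + τ_data·x̄)/(τ₀+τ_data), with τ₀=1/σ₀² and τ_data=n/σ².
Here τ₀ = 1/25.0 = 0.040000 and τ_data = 26/41.6 = 0.625000, so τ_n = 0.665000.
Rearranging for μ₀: μ₀ = (μ_n·τ_n − τ_data·x̄)/τ₀ = (1.6925·0.665000 − 0.625000·0.7) / 0.040000 = 0.688012/0.040000 ≈ 17.2.

μ₀ = 17.2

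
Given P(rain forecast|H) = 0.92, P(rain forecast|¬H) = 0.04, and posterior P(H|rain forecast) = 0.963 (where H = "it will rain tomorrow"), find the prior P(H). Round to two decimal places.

Bayes' rule in odds form gives O(H|E) = O(H)·[P(E|H)/P(E|¬H)], hence O(H) = O(H|E)/LR.
Posterior odds = 0.963/(1−0.963) = 26.0270. LR = 0.92/0.04 = 23.0000.
Prior odds = 26.0270/23.0000 = 1.1316, so P(H) = 1.1316/(1+1.1316) ≈ 0.53.

P(H) = 0.53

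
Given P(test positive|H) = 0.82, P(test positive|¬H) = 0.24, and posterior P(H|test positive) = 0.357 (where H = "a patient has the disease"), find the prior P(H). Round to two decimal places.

Bayes' rule in odds form gives O(H|E) = O(H)·[P(E|H)/P(E|¬H)], hence O(H) = O(H|E)/LR.
Posterior odds = 0.357/(1−0.357) = 0.5552. LR = 0.82/0.24 = 3.4167.
Prior odds = 0.5552/3.4167 = 0.1625, so P(H) = 0.1625/(1+0.1625) ≈ 0.14.

P(H) = 0.14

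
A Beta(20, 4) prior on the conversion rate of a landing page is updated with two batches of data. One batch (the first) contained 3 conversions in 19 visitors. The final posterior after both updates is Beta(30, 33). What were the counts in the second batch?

Sequential conjugate updates are equivalent to a single update on the pooled data, so total successes = posterior α − prior α and total failures = posterior β − prior β.
Total across both batches: 30−20=10 conversions, 33−4=29 bounces.
Subtract the first batch: 10−3=7 conversions and 29−16=13 bounces.

7 conversions and 13 bounces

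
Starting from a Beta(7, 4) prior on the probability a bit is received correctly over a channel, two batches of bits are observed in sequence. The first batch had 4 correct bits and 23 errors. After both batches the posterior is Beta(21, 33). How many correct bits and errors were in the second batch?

10 correct bits and 6 errors

Sequential conjugate updates are equivalent to a single update on the pooled data, so total successes = posterior α − prior α and total failures = posterior β − prior β.
Total across both batches: 21−7=14 correct bits, 33−4=29 errors.
Subtract the first batch: 14−4=10 correct bits and 29−23=6 errors.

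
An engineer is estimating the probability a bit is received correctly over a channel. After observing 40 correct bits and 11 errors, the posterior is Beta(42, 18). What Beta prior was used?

Beta(2, 7)

Under Beta–binomial conjugacy the posterior parameters are (a+s, b+f).
Subtract the data counts: 42−40=2, 18−11=7.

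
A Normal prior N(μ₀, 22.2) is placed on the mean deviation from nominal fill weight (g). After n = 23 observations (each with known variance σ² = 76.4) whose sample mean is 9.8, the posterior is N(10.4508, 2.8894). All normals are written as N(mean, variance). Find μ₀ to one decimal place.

The posterior mean is a precision-weighted average: μ_n = (τ₀μ₀ + τ_data·x̄)/(τ₀+τ_data), with τ₀=1/σ₀² and τ_data=n/σ².
Here τ₀ = 1/22.2 = 0.045045 and τ_data = 23/76.4 = 0.301047, so τ_n = 0.346092.
Rearranging for μ₀: μ₀ = (μ_n·τ_n − τ_data·x̄)/τ₀ = (10.4508·0.346092 − 0.301047·9.8) / 0.045045 = 0.666678/0.045045 ≈ 14.8.

μ₀ = 14.8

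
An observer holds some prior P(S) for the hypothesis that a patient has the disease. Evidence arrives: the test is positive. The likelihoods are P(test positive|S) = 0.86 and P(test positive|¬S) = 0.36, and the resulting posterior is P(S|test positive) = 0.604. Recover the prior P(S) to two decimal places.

P(S) = 0.39

Bayes' rule in odds form gives O(S|E) = O(S)·[P(E|S)/P(E|¬S)], hence O(S) = O(S|E)/LR.
Posterior odds = 0.604/(1−0.604) = 1.5253. LR = 0.86/0.36 = 2.3889.
Prior odds = 1.5253/2.3889 = 0.6385, so P(S) = 0.6385/(1+0.6385) ≈ 0.39.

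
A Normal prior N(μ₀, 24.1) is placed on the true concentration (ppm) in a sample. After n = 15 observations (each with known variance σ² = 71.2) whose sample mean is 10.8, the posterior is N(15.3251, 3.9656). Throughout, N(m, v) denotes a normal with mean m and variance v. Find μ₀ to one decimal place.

With known observation variance, the Normal–Normal posterior has precision τ_n = τ₀ + n/σ² and mean μ_n = (τ₀μ₀ + (n/σ²)x̄)/τ_n.
Here τ₀ = 1/24.1 = 0.041494 and τ_data = 15/71.2 = 0.210674, so τ_n = 0.252168.
Rearranging for μ₀: μ₀ = (μ_n·τ_n − τ_data·x̄)/τ₀ = (15.3251·0.252168 − 0.210674·10.8) / 0.041494 = 1.589221/0.041494 ≈ 38.3.

μ₀ = 38.3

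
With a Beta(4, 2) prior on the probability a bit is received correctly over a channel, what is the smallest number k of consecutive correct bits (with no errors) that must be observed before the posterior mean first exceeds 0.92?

k = 20

After k correct bits and 0 errors the posterior is Beta(4+k, 2), with mean (4+k)/(4+2+k).
Set (4+k)/(6+k) > 0.92 and solve: k > (0.92·6 − 4)/(1 − 0.92) = 19.000.
The smallest integer exceeding 19.000 is 20.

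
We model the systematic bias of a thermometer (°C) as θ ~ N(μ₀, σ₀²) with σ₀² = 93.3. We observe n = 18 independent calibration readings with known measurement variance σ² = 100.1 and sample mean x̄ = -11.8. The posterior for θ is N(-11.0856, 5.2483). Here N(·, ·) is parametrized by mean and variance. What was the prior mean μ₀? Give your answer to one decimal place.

μ₀ = 0.9

The posterior mean is a precision-weighted average: μ_n = (τ₀μ₀ + τ_data·x̄)/(τ₀+τ_data), with τ₀=1/σ₀² and τ_data=n/σ².
Here τ₀ = 1/93.3 = 0.010718 and τ_data = 18/100.1 = 0.179820, so τ_n = 0.190538.
Rearranging for μ₀: μ₀ = (μ_n·τ_n − τ_data·x̄)/τ₀ = (-11.0856·0.190538 − 0.179820·-11.8) / 0.010718 = 0.009648/0.010718 ≈ 0.9.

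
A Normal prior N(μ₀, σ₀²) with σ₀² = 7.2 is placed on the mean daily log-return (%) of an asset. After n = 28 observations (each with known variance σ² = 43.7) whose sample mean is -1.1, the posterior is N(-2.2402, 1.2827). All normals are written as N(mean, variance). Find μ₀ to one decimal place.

The posterior mean is a precision-weighted average: μ_n = (τ₀μ₀ + τ_data·x̄)/(τ₀+τ_data), with τ₀=1/σ₀² and τ_data=n/σ².
Here τ₀ = 1/7.2 = 0.138889 and τ_data = 28/43.7 = 0.640732, so τ_n = 0.779621.
Rearranging for μ₀: μ₀ = (μ_n·τ_n − τ_data·x̄)/τ₀ = (-2.2402·0.779621 − 0.640732·-1.1) / 0.138889 = -1.041702/0.138889 ≈ -7.5.

μ₀ = -7.5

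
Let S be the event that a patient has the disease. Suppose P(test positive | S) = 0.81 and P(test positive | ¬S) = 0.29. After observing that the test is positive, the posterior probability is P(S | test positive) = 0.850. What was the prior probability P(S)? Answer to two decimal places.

P(S) = 0.67

In odds form, posterior odds = prior odds × likelihood ratio, so prior odds = posterior odds ÷ LR.
Posterior odds = 0.850/(1−0.850) = 5.6667. LR = 0.81/0.29 = 2.7931.
Prior odds = 5.6667/2.7931 = 2.0288, so P(S) = 2.0288/(1+2.0288) ≈ 0.67.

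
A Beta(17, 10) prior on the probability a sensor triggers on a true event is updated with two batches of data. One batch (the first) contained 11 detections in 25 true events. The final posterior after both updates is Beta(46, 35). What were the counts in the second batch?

18 detections and 11 misses

Sequential conjugate updates are equivalent to a single update on the pooled data, so total successes = posterior α − prior α and total failures = posterior β − prior β.
Total across both batches: 46−17=29 detections, 35−10=25 misses.
Subtract the first batch: 29−11=18 detections and 25−14=11 misses.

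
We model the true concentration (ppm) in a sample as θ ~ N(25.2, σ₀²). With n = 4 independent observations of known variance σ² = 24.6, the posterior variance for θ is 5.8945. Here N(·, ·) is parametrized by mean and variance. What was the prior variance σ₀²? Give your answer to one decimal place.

For the Normal–Normal model with known σ², precisions add: τ_n = τ₀ + n/σ².
So 1/σ₀² = 1/5.8945 − 4/24.6 = 0.169650 − 0.162602 = 0.007048.
Hence σ₀² = 1/0.007048 ≈ 141.9.

σ₀² = 141.9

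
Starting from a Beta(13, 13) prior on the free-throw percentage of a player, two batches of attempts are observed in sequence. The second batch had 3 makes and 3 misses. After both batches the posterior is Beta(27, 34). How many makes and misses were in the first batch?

11 makes and 18 misses

Sequential conjugate updates are equivalent to a single update on the pooled data, so total successes = posterior α − prior α and total failures = posterior β − prior β.
Total across both batches: 27−13=14 makes, 34−13=21 misses.
Subtract the second batch: 14−3=11 makes and 21−3=18 misses.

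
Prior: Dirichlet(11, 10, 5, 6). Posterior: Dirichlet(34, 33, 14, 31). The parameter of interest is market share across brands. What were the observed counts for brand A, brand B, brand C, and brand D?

For a Dirichlet(α) prior with multinomial counts c, the posterior is Dirichlet(α + c) componentwise.
Counts are posterior − prior componentwise: 34−11=23, 33−10=23, 14−5=9, 31−6=25.

counts (23, 23, 9, 25)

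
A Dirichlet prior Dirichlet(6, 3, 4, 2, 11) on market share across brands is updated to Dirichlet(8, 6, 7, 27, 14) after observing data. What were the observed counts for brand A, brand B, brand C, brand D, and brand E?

counts (2, 3, 3, 25, 3)

For a Dirichlet(α) prior with multinomial counts c, the posterior is Dirichlet(α + c) componentwise.
Counts are posterior − prior componentwise: 8−6=2, 6−3=3, 7−4=3, 27−2=25, 14−11=3.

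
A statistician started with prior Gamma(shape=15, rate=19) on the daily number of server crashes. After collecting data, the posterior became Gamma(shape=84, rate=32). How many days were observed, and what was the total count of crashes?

n = 13 days with total 69 crashes

Gamma–Poisson conjugacy: posterior shape = α + Σxᵢ, posterior rate = β + n.
Matching: Σxᵢ = 84 − 15 = 69 and n = 32 − 19 = 13.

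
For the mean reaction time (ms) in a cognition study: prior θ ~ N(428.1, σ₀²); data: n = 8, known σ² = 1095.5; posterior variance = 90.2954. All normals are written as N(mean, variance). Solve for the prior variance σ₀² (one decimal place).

σ₀² = 265.1

Posterior precision equals prior precision plus data precision: 1/σ_n² = 1/σ₀² + n/σ².
So 1/σ₀² = 1/90.2954 − 8/1095.5 = 0.011075 − 0.007303 = 0.003772.
Hence σ₀² = 1/0.003772 ≈ 265.1.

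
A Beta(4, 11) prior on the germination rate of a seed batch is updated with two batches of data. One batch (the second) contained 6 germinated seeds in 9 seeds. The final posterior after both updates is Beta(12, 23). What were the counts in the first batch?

Because Beta–binomial updating is additive in the counts, the combined data contributed (α_post−α_prior, β_post−β_prior) successes and failures.
Total across both batches: 12−4=8 germinated seeds, 23−11=12 non-germinating seeds.
Subtract the second batch: 8−6=2 germinated seeds and 12−3=9 non-germinating seeds.

2 germinated seeds and 9 non-germinating seeds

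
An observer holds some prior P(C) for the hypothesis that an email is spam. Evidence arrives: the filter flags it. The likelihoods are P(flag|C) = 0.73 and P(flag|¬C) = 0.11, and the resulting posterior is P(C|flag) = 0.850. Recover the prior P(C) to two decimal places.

Bayes' rule in odds form gives O(C|E) = O(C)·[P(E|C)/P(E|¬C)], hence O(C) = O(C|E)/LR.
Posterior odds = 0.850/(1−0.850) = 5.6667. LR = 0.73/0.11 = 6.6364.
Prior odds = 5.6667/6.6364 = 0.8539, so P(C) = 0.8539/(1+0.8539) ≈ 0.46.

P(C) = 0.46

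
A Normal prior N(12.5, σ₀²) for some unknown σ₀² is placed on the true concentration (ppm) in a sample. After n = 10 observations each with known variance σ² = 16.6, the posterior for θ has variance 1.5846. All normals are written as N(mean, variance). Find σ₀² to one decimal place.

Posterior precision equals prior precision plus data precision: 1/σ_n² = 1/σ₀² + n/σ².
So 1/σ₀² = 1/1.5846 − 10/16.6 = 0.631074 − 0.602410 = 0.028664.
Hence σ₀² = 1/0.028664 ≈ 34.9.

σ₀² = 34.9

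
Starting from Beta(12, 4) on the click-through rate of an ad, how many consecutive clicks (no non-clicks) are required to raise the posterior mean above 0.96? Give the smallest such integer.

After k clicks and 0 non-clicks the posterior is Beta(12+k, 4), with mean (12+k)/(12+4+k).
Set (12+k)/(16+k) > 0.96 and solve: k > (0.96·16 − 12)/(1 − 0.96) = 84.000.
The smallest integer exceeding 84.000 is 85, and checking k=85: (97)/(101) = 0.9604 > 0.96.

k = 85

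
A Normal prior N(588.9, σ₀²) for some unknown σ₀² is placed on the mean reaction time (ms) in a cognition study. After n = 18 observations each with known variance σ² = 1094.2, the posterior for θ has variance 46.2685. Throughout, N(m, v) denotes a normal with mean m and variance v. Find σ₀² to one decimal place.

Posterior precision equals prior precision plus data precision: 1/σ_n² = 1/σ₀² + n/σ².
So 1/σ₀² = 1/46.2685 − 18/1094.2 = 0.021613 − 0.016450 = 0.005163.
Hence σ₀² = 1/0.005163 ≈ 193.7.

σ₀² = 193.7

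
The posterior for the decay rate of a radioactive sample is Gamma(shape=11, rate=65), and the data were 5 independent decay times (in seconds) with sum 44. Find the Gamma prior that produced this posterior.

Gamma–exponential conjugacy: posterior shape = α + n, posterior rate = β + Σtᵢ.
So α = 11 − 5 = 6 and β = 65 − 44 = 21.

Gamma(shape=6, rate=21)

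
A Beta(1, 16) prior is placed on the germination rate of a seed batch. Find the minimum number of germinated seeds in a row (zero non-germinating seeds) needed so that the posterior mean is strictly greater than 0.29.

After k germinated seeds and 0 non-germinating seeds the posterior is Beta(1+k, 16), with mean (1+k)/(1+16+k).
Set (1+k)/(17+k) > 0.29 and solve: k > (0.29·17 − 1)/(1 − 0.29) = 5.535.
The smallest integer exceeding 5.535 is 6.

k = 6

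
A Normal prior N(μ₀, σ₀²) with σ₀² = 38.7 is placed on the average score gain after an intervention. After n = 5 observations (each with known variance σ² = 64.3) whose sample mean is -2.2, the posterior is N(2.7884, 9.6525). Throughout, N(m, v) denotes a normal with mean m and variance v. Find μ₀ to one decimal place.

μ₀ = 17.8

The posterior mean is a precision-weighted average: μ_n = (τ₀μ₀ + τ_data·x̄)/(τ₀+τ_data), with τ₀=1/σ₀² and τ_data=n/σ².
Here τ₀ = 1/38.7 = 0.025840 and τ_data = 5/64.3 = 0.077760, so τ_n = 0.103600.
Rearranging for μ₀: μ₀ = (μ_n·τ_n − τ_data·x̄)/τ₀ = (2.7884·0.103600 − 0.077760·-2.2) / 0.025840 = 0.459950/0.025840 ≈ 17.8.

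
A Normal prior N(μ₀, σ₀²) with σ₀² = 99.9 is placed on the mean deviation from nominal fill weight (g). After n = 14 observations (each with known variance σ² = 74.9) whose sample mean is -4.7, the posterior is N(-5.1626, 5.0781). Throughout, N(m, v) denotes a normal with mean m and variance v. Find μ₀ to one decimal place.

μ₀ = -13.8

With known observation variance, the Normal–Normal posterior has precision τ_n = τ₀ + n/σ² and mean μ_n = (τ₀μ₀ + (n/σ²)x̄)/τ_n.
Here τ₀ = 1/99.9 = 0.010010 and τ_data = 14/74.9 = 0.186916, so τ_n = 0.196926.
Rearranging for μ₀: μ₀ = (μ_n·τ_n − τ_data·x̄)/τ₀ = (-5.1626·0.196926 − 0.186916·-4.7) / 0.010010 = -0.138145/0.010010 ≈ -13.8.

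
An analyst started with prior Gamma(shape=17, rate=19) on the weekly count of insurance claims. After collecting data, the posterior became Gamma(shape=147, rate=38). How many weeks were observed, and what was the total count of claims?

n = 19 weeks with total 130 claims

A Gamma(α, β) prior (rate parametrization) on a Poisson rate with n observations summing to S gives posterior Gamma(α+S, β+n).
Matching: Σxᵢ = 147 − 17 = 130 and n = 38 − 19 = 19.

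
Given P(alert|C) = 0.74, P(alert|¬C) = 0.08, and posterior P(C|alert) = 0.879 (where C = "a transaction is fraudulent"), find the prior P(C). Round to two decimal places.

Bayes' rule in odds form gives O(C|E) = O(C)·[P(E|C)/P(E|¬C)], hence O(C) = O(C|E)/LR.
Posterior odds = 0.879/(1−0.879) = 7.2645. LR = 0.74/0.08 = 9.2500.
Prior odds = 7.2645/9.2500 = 0.7854, so P(C) = 0.7854/(1+0.7854) ≈ 0.44.

P(C) = 0.44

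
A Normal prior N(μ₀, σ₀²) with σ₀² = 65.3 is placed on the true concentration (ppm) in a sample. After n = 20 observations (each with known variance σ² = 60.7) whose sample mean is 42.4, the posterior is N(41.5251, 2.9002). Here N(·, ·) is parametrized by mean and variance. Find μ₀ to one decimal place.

With known observation variance, the Normal–Normal posterior has precision τ_n = τ₀ + n/σ² and mean μ_n = (τ₀μ₀ + (n/σ²)x̄)/τ_n.
Here τ₀ = 1/65.3 = 0.015314 and τ_data = 20/60.7 = 0.329489, so τ_n = 0.344803.
Rearranging for μ₀: μ₀ = (μ_n·τ_n − τ_data·x̄)/τ₀ = (41.5251·0.344803 − 0.329489·42.4) / 0.015314 = 0.347645/0.015314 ≈ 22.7.

μ₀ = 22.7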